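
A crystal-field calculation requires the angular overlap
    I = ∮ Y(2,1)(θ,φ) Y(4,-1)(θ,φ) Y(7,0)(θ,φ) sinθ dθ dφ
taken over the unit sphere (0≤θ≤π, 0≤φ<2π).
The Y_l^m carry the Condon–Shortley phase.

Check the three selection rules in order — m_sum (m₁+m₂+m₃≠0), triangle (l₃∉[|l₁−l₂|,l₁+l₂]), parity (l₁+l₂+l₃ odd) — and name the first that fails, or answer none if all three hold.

azimuthal sum: 1 − 1 + 0 = 0  ✓
2 ≤ 7 ≤ 6 (triangle on l)  ✗
L = 2 + 4 + 7 = 13 (odd)

triangle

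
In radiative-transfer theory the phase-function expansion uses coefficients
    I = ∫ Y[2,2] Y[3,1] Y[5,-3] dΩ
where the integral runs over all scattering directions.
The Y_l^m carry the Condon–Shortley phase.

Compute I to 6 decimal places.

-0.200476

Rules hold: Σm=0, L=10 even, 1≤5≤5.
N = 5·7·11 = 385
Δ = 0!·4!·6!/11! = 1/2310
Racah Σ t=0..0: t=0:+1/144 = 1/144
⇒ 3j(2 3 5; 0 0 0)² = 10/231, sgn -1
Racah Σ t=0..0: t=0:+1/1152 = 1/1152
⇒ 3j(2 3 5; 2 1 -3)² = 1/33, sgn +1
4πI² = N·(3j₀)²·(3jₘ)² = 50/99
I = -1·√(0.505051/4π) = -0.20047604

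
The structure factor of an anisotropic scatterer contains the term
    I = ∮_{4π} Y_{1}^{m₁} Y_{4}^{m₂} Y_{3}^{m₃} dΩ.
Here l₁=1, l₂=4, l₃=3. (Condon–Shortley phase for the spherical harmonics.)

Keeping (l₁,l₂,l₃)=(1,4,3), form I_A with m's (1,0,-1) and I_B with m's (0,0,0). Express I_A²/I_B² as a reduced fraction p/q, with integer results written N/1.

3/8

Shared (l₁,l₂,l₃)=(1,4,3): N and (l;000)² cancel in I_A²/I_B².
A: Δ = 2!·0!·6!/9! = 1/252; Racah Σ t=0..0: t=0:+1/96 = 1/96; ⇒ 3j(1 4 3; 1 0 -1)² = 1/42, sgn +1
B: Δ = 2!·0!·6!/9! = 1/252; Racah Σ t=1..1: t=1:−1/36 = -1/36; ⇒ 3j(1 4 3; 0 0 0)² = 4/63, sgn +1
I_A²/I_B² = (1/42)/(4/63) = 3/8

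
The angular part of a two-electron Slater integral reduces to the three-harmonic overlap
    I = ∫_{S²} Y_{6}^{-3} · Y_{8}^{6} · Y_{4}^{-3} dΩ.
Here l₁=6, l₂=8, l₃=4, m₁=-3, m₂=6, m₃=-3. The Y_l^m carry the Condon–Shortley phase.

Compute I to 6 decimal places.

m-sum 0 ✓  L=18 even ✓  2≤4≤14 ✓
Π(2lᵢ+1) = 13×17×9 = 1989
triangle coeff Δ(6,8,4) = 1/23279256
Σ_t [4,6]: t=4:+1/1658880 t=5:−1/518400 t=6:+1/1658880 = -1/1382400
(3j)²=504/46189 [(6 8 4; 0 0 0)], sign=-1
Σ_t [8,9]: t=8:+1/58060800 t=9:−1/87091200 = 1/174182400
(3j)²=7/2584 [(6 8 4; -3 6 -3)], sign=-1
⇒ 4πI² = 3969/67507
I = (+1)√(3969/67507/(4π)) = 0.06840081

0.068401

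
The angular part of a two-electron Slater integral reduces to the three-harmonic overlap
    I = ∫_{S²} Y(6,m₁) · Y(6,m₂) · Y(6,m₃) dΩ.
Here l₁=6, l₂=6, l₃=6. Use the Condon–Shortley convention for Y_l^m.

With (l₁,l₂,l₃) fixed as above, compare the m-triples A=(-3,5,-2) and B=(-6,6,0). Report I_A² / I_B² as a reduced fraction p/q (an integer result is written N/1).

7/11

Shared (l₁,l₂,l₃)=(6,6,6): N and (l;000)² cancel in I_A²/I_B².
A: Δ = 6!·6!·6!/19! = 1/325909584; Racah Σ t=5..6: t=5:−1/4147200 t=6:+1/3110400 = 1/12441600; ⇒ 3j(6 6 6; -3 5 -2)² = 7/4199, sgn +1
B: Δ = 6!·6!·6!/19! = 1/325909584; Racah Σ t=6..6: t=6:+1/373248000 = 1/373248000; ⇒ 3j(6 6 6; -6 6 0)² = 11/4199, sgn +1
I_A²/I_B² = (7/4199)/(11/4199) = 7/11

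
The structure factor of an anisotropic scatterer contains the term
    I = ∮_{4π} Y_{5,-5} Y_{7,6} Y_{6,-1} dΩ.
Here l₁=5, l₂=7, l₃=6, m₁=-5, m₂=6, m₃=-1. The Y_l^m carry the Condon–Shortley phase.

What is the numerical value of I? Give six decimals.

0.126562

m-sum 0 ✓  L=18 even ✓  2≤6≤12 ✓
Π(2lᵢ+1) = 11×15×13 = 2145
triangle coeff Δ(5,7,6) = 1/174594420
Σ_t [1,5]: t=1:−1/4147200 t=2:+1/207360 t=3:−1/82944 t=4:+1/207360 t=5:−1/4147200 = -1/345600
(3j)²=420/46189 [(5 7 6; 0 0 0)], sign=-1
Σ_t [6,6]: t=6:+1/87091200 = 1/87091200
(3j)²=10/969 [(5 7 6; -5 6 -1)], sign=-1
⇒ 4πI² = 21000/104329
I = (+1)√(21000/104329/(4π)) = 0.12656167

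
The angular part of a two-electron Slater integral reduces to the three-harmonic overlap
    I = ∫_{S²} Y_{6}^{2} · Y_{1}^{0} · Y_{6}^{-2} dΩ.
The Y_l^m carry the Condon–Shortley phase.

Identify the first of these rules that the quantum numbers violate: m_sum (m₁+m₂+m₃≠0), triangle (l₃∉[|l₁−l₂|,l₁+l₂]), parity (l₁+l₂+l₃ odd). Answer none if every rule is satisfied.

Σmᵢ = 0  ✓
l₃∈[|l₁−l₂|,l₁+l₂]=[5,7], have l₃=6  ✓
Σlᵢ = 13 ⇒ odd  ✗

parity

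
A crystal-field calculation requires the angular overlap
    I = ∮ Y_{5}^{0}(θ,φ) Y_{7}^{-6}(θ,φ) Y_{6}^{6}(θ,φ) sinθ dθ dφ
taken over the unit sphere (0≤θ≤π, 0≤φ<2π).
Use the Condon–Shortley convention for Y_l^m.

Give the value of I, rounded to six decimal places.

Rules hold: Σm=0, L=18 even, 2≤6≤12.
N = 11·15·13 = 2145
Δ = 6!·4!·8!/19! = 1/174594420
Racah Σ t=1..5: t=1:−1/4147200 t=2:+1/207360 t=3:−1/82944 t=4:+1/207360 t=5:−1/4147200 = -1/345600
⇒ 3j(5 7 6; 0 0 0)² = 420/46189, sgn -1
Racah Σ t=1..1: t=1:−1/116121600 = -1/116121600
⇒ 3j(5 7 6; 0 -6 6)² = 165/9044, sgn -1
4πI² = N·(3j₀)²·(3jₘ)² = 37125/104329
I = +1·√(0.355845/4π) = 0.16827739

0.168277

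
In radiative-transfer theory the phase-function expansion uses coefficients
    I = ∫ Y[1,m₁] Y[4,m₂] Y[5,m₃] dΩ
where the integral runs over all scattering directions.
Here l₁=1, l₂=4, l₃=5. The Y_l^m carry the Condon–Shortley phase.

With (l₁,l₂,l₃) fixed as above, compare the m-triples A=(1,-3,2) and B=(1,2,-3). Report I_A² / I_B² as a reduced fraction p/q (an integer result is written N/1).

l's match ⇒ only the (l;m) 3-j factors differ between A and B.
A: triangle coeff Δ(1,4,5) = 1/495; Σ_t [0,0]: t=0:+1/10080 = 1/10080; (3j)²=1/165 [(1 4 5; 1 -3 2)], sign=-1
B: triangle coeff Δ(1,4,5) = 1/495; Σ_t [0,0]: t=0:+1/2880 = 1/2880; (3j)²=28/495 [(1 4 5; 1 2 -3)], sign=+1
I_A²/I_B² = (1/165)/(28/495) = 3/28

3/28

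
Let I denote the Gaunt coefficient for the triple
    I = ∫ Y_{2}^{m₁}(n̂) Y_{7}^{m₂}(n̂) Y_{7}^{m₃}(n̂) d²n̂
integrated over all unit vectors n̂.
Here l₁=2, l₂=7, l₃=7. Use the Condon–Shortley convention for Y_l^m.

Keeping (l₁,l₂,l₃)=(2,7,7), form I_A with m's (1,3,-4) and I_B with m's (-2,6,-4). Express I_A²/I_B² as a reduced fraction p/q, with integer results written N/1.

539/234

Same 2,7,7: normalisation and zero-m 3j drop out of the ratio.
A: Δ: 2! 2! 12! / 17! → 1/185640; sum: t=0:+1/14515200 t=1:−1/4354560 = -1/6220800; 3j²(2 7 7; 1 3 -4) = Δ·Π!·Σ² = 77/4420  (sign +1)
B: Δ: 2! 2! 12! / 17! → 1/185640; sum: t=2:+1/159667200 = 1/159667200; 3j²(2 7 7; -2 6 -4) = Δ·Π!·Σ² = 9/1190  (sign -1)
I_A²/I_B² = (77/4420)/(9/1190) = 539/234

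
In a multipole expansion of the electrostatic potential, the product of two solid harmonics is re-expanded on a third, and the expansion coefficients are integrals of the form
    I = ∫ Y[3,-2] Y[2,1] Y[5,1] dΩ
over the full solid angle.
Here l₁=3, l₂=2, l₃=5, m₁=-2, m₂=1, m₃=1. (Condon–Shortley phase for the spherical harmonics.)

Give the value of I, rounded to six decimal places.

m-sum 0 ✓  L=10 even ✓  1≤5≤5 ✓
Π(2lᵢ+1) = 7×5×11 = 385
triangle coeff Δ(3,2,5) = 1/2310
Σ_t [0,0]: t=0:+1/144 = 1/144
(3j)²=10/231 [(3 2 5; 0 0 0)], sign=-1
Σ_t [0,0]: t=0:+1/720 = 1/720
(3j)²=4/385 [(3 2 5; -2 1 1)], sign=+1
⇒ 4πI² = 40/231
I = (-1)√(40/231/(4π)) = -0.11738675

-0.117387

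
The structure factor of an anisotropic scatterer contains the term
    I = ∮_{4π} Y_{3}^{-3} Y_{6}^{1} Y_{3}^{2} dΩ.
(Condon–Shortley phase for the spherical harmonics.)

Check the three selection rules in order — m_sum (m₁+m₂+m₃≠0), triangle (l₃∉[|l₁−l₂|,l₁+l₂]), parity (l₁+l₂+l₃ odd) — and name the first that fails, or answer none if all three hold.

none

azimuthal sum: -3 + 1 + 2 = 0  ✓
3 ≤ 3 ≤ 9 (triangle on l)  ✓
L = 3 + 6 + 3 = 12 (even)  ✓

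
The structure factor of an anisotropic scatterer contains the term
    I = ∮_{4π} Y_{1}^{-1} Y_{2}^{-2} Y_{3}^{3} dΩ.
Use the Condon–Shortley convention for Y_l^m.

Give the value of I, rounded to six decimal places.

m-sum 0 ✓  L=6 even ✓  1≤3≤3 ✓
Π(2lᵢ+1) = 3×5×7 = 105
triangle coeff Δ(1,2,3) = 1/105
Σ_t [0,0]: t=0:+1/4 = 1/4
(3j)²=3/35 [(1 2 3; 0 0 0)], sign=-1
Σ_t [0,0]: t=0:+1/48 = 1/48
(3j)²=1/7 [(1 2 3; -1 -2 3)], sign=+1
⇒ 4πI² = 9/7
I = (-1)√(9/7/(4π)) = -0.31986543

-0.319865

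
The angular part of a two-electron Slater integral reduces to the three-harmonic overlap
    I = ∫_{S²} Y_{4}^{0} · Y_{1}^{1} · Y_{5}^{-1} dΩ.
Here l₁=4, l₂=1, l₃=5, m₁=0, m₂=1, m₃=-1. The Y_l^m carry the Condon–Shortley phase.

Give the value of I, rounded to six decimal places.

-0.190188

Checks pass: Σm=0; 10 even; l₃=5∈[3,5].
(2·4+1)(2·1+1)(2·5+1) = 297
Δ: 0! 8! 2! / 11! → 1/495
sum: t=0:+1/576 = 1/576
3j²(4 1 5; 0 0 0) = Δ·Π!·Σ² = 5/99  (sign -1)
sum: t=0:+1/1152 = 1/1152
3j²(4 1 5; 0 1 -1) = Δ·Π!·Σ² = 1/33  (sign +1)
combine: 4πI² = 297·5/99·1/33 = 5/11
take √, sign -1: I = -0.19018827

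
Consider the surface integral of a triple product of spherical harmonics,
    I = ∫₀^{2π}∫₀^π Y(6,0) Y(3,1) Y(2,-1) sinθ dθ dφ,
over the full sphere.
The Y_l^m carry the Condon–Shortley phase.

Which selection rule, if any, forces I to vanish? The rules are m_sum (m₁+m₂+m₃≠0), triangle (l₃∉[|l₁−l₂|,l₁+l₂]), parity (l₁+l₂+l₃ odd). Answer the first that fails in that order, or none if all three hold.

m₁+m₂+m₃ = 0 + 1 − 1 = 0  ✓
triangle: |6−3|=3 ≤ l₃=2 ≤ 6+3=9  ✗
parity: l₁+l₂+l₃ = 11 is odd

triangle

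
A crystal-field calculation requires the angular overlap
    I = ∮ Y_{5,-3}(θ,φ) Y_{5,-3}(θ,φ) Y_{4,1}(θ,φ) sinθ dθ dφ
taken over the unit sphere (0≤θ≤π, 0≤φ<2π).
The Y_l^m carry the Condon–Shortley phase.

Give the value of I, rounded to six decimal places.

m-sum = -3 − 3 + 1 = -5 ≠ 0 ⇒ I = 0

0.000000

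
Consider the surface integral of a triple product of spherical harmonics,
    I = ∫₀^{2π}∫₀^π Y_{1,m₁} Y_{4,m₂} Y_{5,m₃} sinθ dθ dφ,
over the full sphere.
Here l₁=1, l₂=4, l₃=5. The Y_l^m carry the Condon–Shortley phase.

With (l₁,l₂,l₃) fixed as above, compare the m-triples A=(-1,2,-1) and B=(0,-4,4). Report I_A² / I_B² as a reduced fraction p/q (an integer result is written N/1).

2/3

Shared (l₁,l₂,l₃)=(1,4,5): N and (l;000)² cancel in I_A²/I_B².
A: Δ = 0!·2!·8!/11! = 1/495; Racah Σ t=0..0: t=0:+1/2880 = 1/2880; ⇒ 3j(1 4 5; -1 2 -1)² = 2/165, sgn +1
B: Δ = 0!·2!·8!/11! = 1/495; Racah Σ t=0..0: t=0:+1/40320 = 1/40320; ⇒ 3j(1 4 5; 0 -4 4)² = 1/55, sgn -1
I_A²/I_B² = (2/165)/(1/55) = 2/3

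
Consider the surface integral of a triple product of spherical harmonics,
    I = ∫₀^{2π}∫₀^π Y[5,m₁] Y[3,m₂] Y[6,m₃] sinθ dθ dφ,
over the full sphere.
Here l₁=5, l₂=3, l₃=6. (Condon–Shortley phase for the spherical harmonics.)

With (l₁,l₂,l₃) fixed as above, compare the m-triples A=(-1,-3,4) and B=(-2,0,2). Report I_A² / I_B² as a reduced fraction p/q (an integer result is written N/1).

l's match ⇒ only the (l;m) 3-j factors differ between A and B.
A: triangle coeff Δ(5,3,6) = 1/675675; Σ_t [0,0]: t=0:+1/69120 = 1/69120; (3j)²=4/143 [(5 3 6; -1 -3 4)], sign=+1
B: triangle coeff Δ(5,3,6) = 1/675675; Σ_t [0,2]: t=0:+1/60480 t=1:−1/5760 t=2:+1/8640 = -1/24192; (3j)²=8/3003 [(5 3 6; -2 0 2)], sign=-1
I_A²/I_B² = (4/143)/(8/3003) = 21/2

21/2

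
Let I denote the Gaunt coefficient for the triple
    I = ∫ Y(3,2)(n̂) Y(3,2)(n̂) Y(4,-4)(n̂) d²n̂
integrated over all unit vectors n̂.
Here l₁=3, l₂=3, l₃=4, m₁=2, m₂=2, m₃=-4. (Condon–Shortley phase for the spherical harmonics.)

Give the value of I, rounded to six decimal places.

Checks pass: Σm=0; 10 even; l₃=4∈[0,6].
(2·3+1)(2·3+1)(2·4+1) = 441
Δ: 2! 4! 4! / 11! → 1/34650
sum: t=0:+1/72 t=1:−1/16 t=2:+1/72 = -5/144
3j²(3 3 4; 0 0 0) = Δ·Π!·Σ² = 2/77  (sign -1)
sum: t=1:−1/576 = -1/576
3j²(3 3 4; 2 2 -4) = Δ·Π!·Σ² = 5/99  (sign -1)
combine: 4πI² = 441·2/77·5/99 = 70/121
take √, sign +1: I = 0.21456131

0.214561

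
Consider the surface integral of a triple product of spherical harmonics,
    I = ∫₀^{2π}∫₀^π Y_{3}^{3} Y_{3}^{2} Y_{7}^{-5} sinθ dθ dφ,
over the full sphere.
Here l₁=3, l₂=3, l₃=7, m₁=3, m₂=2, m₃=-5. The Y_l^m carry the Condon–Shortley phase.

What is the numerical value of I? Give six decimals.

l₃=7 ∉ [0,6] — triangle fails ⇒ I = 0

0.000000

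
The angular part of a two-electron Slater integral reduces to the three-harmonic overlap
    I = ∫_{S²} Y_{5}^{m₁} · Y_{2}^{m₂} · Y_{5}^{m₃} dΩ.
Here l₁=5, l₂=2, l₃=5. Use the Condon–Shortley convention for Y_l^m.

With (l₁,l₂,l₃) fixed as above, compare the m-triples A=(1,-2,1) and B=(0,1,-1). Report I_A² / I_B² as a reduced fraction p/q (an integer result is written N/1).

Same 5,2,5: normalisation and zero-m 3j drop out of the ratio.
A: Δ: 2! 8! 2! / 13! → 1/38610; sum: t=0:+1/2304 = 1/2304; 3j²(5 2 5; 1 -2 1) = Δ·Π!·Σ² = 5/143  (sign +1)
B: Δ: 2! 8! 2! / 13! → 1/38610; sum: t=1:−1/1152 t=2:+1/1440 = -1/5760; 3j²(5 2 5; 0 1 -1) = Δ·Π!·Σ² = 1/858  (sign -1)
I_A²/I_B² = (5/143)/(1/858) = 30/1

30/1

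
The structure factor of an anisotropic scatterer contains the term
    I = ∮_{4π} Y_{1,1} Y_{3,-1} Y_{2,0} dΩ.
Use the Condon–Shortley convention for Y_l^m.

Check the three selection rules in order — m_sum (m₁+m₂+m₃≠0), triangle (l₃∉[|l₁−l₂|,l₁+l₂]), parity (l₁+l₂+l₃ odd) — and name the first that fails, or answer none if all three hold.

none

Σmᵢ = 0  ✓
l₃∈[|l₁−l₂|,l₁+l₂]=[2,4], have l₃=2  ✓
Σlᵢ = 6 ⇒ even  ✓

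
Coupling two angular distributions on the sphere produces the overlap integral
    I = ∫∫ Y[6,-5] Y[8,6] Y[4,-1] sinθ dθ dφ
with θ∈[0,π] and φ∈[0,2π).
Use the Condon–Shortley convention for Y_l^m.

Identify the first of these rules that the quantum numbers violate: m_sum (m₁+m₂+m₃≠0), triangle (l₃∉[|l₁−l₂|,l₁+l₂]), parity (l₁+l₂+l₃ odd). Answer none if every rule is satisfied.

m₁+m₂+m₃ = -5 + 6 − 1 = 0  ✓
triangle: |6−8|=2 ≤ l₃=4 ≤ 6+8=14  ✓
parity: l₁+l₂+l₃ = 18 is even  ✓

none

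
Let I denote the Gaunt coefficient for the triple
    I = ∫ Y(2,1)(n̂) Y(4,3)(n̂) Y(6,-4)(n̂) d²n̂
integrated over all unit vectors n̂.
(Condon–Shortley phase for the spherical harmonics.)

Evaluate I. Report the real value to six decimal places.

Checks pass: Σm=0; 12 even; l₃=6∈[2,6].
(2·2+1)(2·4+1)(2·6+1) = 585
Δ: 0! 4! 8! / 13! → 1/6435
sum: t=0:+1/2304 = 1/2304
3j²(2 4 6; 0 0 0) = Δ·Π!·Σ² = 5/143  (sign +1)
sum: t=0:+1/30240 = 1/30240
3j²(2 4 6; 1 3 -4) = Δ·Π!·Σ² = 16/429  (sign +1)
combine: 4πI² = 585·5/143·16/429 = 1200/1573
take √, sign +1: I = 0.24638901

0.246389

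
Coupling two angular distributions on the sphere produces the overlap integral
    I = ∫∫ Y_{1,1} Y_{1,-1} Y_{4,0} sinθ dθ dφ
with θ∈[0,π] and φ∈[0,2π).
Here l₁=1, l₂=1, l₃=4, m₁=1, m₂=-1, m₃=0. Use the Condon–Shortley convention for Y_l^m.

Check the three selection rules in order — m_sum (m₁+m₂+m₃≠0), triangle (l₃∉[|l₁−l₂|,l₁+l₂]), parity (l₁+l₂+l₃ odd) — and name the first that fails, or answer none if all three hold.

m₁+m₂+m₃ = 1 − 1 + 0 = 0  ✓
triangle: |1−1|=0 ≤ l₃=4 ≤ 1+1=2  ✗
parity: l₁+l₂+l₃ = 6 is even

triangle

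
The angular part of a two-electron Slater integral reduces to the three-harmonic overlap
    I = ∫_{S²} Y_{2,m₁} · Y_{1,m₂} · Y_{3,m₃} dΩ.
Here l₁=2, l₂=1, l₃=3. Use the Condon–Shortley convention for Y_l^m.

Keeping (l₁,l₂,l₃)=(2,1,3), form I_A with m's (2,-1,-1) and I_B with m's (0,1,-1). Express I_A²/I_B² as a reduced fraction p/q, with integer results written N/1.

1/6

Shared (l₁,l₂,l₃)=(2,1,3): N and (l;000)² cancel in I_A²/I_B².
A: Δ = 0!·4!·2!/7! = 1/105; Racah Σ t=0..0: t=0:+1/48 = 1/48; ⇒ 3j(2 1 3; 2 -1 -1)² = 1/105, sgn +1
B: Δ = 0!·4!·2!/7! = 1/105; Racah Σ t=0..0: t=0:+1/8 = 1/8; ⇒ 3j(2 1 3; 0 1 -1)² = 2/35, sgn +1
I_A²/I_B² = (1/105)/(2/35) = 1/6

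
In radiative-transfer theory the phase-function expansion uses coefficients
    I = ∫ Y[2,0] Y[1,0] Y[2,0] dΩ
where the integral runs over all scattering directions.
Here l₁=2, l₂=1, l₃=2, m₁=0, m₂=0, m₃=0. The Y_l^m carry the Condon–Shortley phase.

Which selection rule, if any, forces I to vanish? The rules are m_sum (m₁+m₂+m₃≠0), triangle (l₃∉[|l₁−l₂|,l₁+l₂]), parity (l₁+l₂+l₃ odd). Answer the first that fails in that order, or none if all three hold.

m₁+m₂+m₃ = 0 + 0 + 0 = 0  ✓
triangle: |2−1|=1 ≤ l₃=2 ≤ 2+1=3  ✓
parity: l₁+l₂+l₃ = 5 is odd  ✗

parity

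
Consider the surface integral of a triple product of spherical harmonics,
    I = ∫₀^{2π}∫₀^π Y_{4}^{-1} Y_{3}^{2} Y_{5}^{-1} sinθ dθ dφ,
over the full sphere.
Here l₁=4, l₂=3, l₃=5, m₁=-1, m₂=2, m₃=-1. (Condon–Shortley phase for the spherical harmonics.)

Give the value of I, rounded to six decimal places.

0.138239

Rules hold: Σm=0, L=12 even, 1≤5≤7.
N = 9·7·11 = 693
Δ = 2!·6!·4!/13! = 1/180180
Racah Σ t=0..2: t=0:+1/576 t=1:−1/144 t=2:+1/576 = -1/288
⇒ 3j(4 3 5; 0 0 0)² = 20/1001, sgn +1
Racah Σ t=1..2: t=1:−1/1152 t=2:+1/432 = 5/3456
⇒ 3j(4 3 5; -1 2 -1)² = 625/36036, sgn +1
4πI² = N·(3j₀)²·(3jₘ)² = 3125/13013
I = +1·√(0.240144/4π) = 0.13823925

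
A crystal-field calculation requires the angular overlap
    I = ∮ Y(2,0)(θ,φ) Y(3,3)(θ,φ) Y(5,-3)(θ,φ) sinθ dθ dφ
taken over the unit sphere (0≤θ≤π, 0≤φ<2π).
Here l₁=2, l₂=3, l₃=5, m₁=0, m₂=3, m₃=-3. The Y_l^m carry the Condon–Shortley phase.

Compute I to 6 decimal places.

m-sum 0 ✓  L=10 even ✓  1≤5≤5 ✓
Π(2lᵢ+1) = 5×7×11 = 385
triangle coeff Δ(2,3,5) = 1/2310
Σ_t [0,0]: t=0:+1/144 = 1/144
(3j)²=10/231 [(2 3 5; 0 0 0)], sign=-1
Σ_t [0,0]: t=0:+1/2880 = 1/2880
(3j)²=2/165 [(2 3 5; 0 3 -3)], sign=+1
⇒ 4πI² = 20/99
I = (-1)√(20/99/(4π)) = -0.12679218

-0.126792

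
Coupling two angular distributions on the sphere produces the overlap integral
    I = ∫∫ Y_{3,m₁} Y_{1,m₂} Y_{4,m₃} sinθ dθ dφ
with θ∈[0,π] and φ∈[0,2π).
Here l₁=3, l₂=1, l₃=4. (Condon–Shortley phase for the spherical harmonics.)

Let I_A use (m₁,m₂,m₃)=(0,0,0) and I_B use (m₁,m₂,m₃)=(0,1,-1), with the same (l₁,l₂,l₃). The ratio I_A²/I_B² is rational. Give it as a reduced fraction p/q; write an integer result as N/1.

8/5

l's match ⇒ only the (l;m) 3-j factors differ between A and B.
A: triangle coeff Δ(3,1,4) = 1/252; Σ_t [0,0]: t=0:+1/36 = 1/36; (3j)²=4/63 [(3 1 4; 0 0 0)], sign=+1
B: triangle coeff Δ(3,1,4) = 1/252; Σ_t [0,0]: t=0:+1/72 = 1/72; (3j)²=5/126 [(3 1 4; 0 1 -1)], sign=-1
I_A²/I_B² = (4/63)/(5/126) = 8/5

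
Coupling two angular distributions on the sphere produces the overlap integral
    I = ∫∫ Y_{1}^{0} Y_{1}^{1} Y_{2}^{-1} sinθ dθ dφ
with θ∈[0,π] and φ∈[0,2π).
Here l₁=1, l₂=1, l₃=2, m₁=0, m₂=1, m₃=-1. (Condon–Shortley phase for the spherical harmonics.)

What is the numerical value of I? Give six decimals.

Checks pass: Σm=0; 4 even; l₃=2∈[0,2].
(2·1+1)(2·1+1)(2·2+1) = 45
Δ: 0! 2! 2! / 5! → 1/30
sum: t=0:+1/1 = 1/1
3j²(1 1 2; 0 0 0) = Δ·Π!·Σ² = 2/15  (sign +1)
sum: t=0:+1/2 = 1/2
3j²(1 1 2; 0 1 -1) = Δ·Π!·Σ² = 1/10  (sign -1)
combine: 4πI² = 45·2/15·1/10 = 3/5
take √, sign -1: I = -0.21850969

-0.218510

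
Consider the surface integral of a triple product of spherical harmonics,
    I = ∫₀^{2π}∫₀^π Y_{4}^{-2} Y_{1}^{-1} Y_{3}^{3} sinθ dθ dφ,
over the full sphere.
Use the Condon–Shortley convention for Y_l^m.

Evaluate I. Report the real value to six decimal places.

0.061558

Checks pass: Σm=0; 8 even; l₃=3∈[3,5].
(2·4+1)(2·1+1)(2·3+1) = 189
Δ: 2! 6! 0! / 9! → 1/252
sum: t=1:−1/36 = -1/36
3j²(4 1 3; 0 0 0) = Δ·Π!·Σ² = 4/63  (sign +1)
sum: t=0:+1/1440 = 1/1440
3j²(4 1 3; -2 -1 3) = Δ·Π!·Σ² = 1/252  (sign +1)
combine: 4πI² = 189·4/63·1/252 = 1/21
take √, sign +1: I = 0.06155813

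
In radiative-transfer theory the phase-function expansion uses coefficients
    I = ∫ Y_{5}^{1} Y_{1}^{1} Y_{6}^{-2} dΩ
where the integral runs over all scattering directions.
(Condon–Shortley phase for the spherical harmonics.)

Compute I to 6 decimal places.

Rules hold: Σm=0, L=12 even, 4≤6≤6.
N = 11·3·13 = 429
Δ = 0!·10!·2!/13! = 1/858
Racah Σ t=0..0: t=0:+1/14400 = 1/14400
⇒ 3j(5 1 6; 0 0 0)² = 6/143, sgn +1
Racah Σ t=0..0: t=0:+1/34560 = 1/34560
⇒ 3j(5 1 6; 1 1 -2)² = 14/429, sgn +1
4πI² = N·(3j₀)²·(3jₘ)² = 84/143
I = +1·√(0.587413/4π) = 0.21620548

0.216205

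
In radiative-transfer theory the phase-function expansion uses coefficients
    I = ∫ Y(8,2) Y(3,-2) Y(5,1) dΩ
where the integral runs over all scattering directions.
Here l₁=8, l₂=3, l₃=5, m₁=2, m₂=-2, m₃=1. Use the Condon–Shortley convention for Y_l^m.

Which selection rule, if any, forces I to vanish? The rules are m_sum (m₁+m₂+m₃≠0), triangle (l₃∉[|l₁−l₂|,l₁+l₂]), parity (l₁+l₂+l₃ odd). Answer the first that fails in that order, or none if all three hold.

m_sum

azimuthal sum: 2 − 2 + 1 = 1  ✗
5 ≤ 5 ≤ 11 (triangle on l)
L = 8 + 3 + 5 = 16 (even)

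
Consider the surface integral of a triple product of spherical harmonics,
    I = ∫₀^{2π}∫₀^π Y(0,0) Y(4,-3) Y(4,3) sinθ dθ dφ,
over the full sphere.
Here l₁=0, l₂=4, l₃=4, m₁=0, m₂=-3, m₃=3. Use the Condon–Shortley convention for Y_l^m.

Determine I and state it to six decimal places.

-0.282095

m-sum 0 ✓  L=8 even ✓  4≤4≤4 ✓
Π(2lᵢ+1) = 1×9×9 = 81
triangle coeff Δ(0,4,4) = 1/9
Σ_t [0,0]: t=0:+1/576 = 1/576
(3j)²=1/9 [(0 4 4; 0 0 0)], sign=+1
Σ_t [0,0]: t=0:+1/5040 = 1/5040
(3j)²=1/9 [(0 4 4; 0 -3 3)], sign=-1
⇒ 4πI² = 1/1
I = (-1)√(1/1/(4π)) = -0.28209479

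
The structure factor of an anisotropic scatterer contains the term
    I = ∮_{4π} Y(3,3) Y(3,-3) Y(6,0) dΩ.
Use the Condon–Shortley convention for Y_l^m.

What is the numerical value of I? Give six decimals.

Checks pass: Σm=0; 12 even; l₃=6∈[0,6].
(2·3+1)(2·3+1)(2·6+1) = 637
Δ: 0! 6! 6! / 13! → 1/12012
sum: t=0:+1/1296 = 1/1296
3j²(3 3 6; 0 0 0) = Δ·Π!·Σ² = 100/3003  (sign +1)
sum: t=0:+1/518400 = 1/518400
3j²(3 3 6; 3 -3 0) = Δ·Π!·Σ² = 1/12012  (sign +1)
combine: 4πI² = 637·100/3003·1/12012 = 25/14157
take √, sign +1: I = 0.01185440

0.011854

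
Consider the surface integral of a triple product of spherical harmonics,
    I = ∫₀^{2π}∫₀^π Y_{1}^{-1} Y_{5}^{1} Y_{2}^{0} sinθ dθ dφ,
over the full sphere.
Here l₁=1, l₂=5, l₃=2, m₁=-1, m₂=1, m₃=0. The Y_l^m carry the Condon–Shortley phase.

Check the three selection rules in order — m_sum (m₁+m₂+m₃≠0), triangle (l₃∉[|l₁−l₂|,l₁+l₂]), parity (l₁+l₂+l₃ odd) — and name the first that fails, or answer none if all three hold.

Σmᵢ = 0  ✓
l₃∈[|l₁−l₂|,l₁+l₂]=[4,6], have l₃=2  ✗
Σlᵢ = 8 ⇒ even

triangle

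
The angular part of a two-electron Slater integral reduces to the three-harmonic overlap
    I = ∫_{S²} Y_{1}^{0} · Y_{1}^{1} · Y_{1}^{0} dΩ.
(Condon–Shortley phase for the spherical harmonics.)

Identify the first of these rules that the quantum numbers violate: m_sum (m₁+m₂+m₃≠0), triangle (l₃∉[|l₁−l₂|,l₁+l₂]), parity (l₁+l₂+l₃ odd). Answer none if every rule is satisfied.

m_sum

m₁+m₂+m₃ = 0 + 1 + 0 = 1  ✗
triangle: |1−1|=0 ≤ l₃=1 ≤ 1+1=2
parity: l₁+l₂+l₃ = 3 is odd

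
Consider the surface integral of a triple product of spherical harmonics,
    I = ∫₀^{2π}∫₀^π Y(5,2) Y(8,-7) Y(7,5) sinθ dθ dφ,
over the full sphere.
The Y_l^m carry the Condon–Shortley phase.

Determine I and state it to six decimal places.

Rules hold: Σm=0, L=20 even, 3≤7≤13.
N = 11·17·15 = 2805
Δ = 6!·4!·10!/21! = 1/814773960
Racah Σ t=1..5: t=1:−1/87091200 t=2:+1/4976640 t=3:−1/2073600 t=4:+1/4976640 t=5:−1/87091200 = -1/9676800
⇒ 3j(5 8 7; 0 0 0)² = 360/46189, sgn +1
Racah Σ t=0..1: t=0:+1/1567641600 t=1:−1/1741824000 = 1/15676416000
⇒ 3j(5 8 7; 2 -7 5)² = 11/58140, sgn +1
4πI² = N·(3j₀)²·(3jₘ)² = 330/79781
I = +1·√(0.00413632/4π) = 0.01814272

0.018143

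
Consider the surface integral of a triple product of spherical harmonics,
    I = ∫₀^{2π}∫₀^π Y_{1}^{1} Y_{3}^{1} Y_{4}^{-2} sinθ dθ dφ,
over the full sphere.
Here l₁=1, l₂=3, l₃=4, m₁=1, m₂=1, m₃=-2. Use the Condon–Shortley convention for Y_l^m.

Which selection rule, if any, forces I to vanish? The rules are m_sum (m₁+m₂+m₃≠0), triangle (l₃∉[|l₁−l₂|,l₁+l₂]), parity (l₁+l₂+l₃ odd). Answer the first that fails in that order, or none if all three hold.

Σmᵢ = 0  ✓
l₃∈[|l₁−l₂|,l₁+l₂]=[2,4], have l₃=4  ✓
Σlᵢ = 8 ⇒ even  ✓

none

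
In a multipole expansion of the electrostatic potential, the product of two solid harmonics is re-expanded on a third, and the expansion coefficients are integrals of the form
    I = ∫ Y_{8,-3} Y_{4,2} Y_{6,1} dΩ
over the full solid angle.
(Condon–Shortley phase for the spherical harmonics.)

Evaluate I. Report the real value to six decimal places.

-0.049825

Checks pass: Σm=0; 18 even; l₃=6∈[4,12].
(2·8+1)(2·4+1)(2·6+1) = 1989
Δ: 6! 10! 2! / 19! → 1/23279256
sum: t=2:+1/1658880 t=3:−1/518400 t=4:+1/1658880 = -1/1382400
3j²(8 4 6; 0 0 0) = Δ·Π!·Σ² = 504/46189  (sign -1)
sum: t=4:+1/2903040 t=5:−1/2073600 t=6:+1/20736000 = -13/145152000
3j²(8 4 6; -3 2 1) = Δ·Π!·Σ² = 13/9044  (sign +1)
combine: 4πI² = 1989·504/46189·13/9044 = 2106/67507
take √, sign -1: I = -0.04982529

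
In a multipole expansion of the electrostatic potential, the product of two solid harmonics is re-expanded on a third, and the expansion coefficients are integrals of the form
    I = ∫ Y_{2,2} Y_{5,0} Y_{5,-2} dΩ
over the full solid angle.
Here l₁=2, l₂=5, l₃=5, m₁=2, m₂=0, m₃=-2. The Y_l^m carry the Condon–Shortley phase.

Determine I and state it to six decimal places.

-0.191372

Rules hold: Σm=0, L=12 even, 3≤5≤7.
N = 5·11·11 = 605
Δ = 2!·2!·8!/13! = 1/38610
Racah Σ t=0..2: t=0:+1/2880 t=1:−1/576 t=2:+1/2880 = -1/960
⇒ 3j(2 5 5; 0 0 0)² = 10/429, sgn +1
Racah Σ t=0..0: t=0:+1/2880 = 1/2880
⇒ 3j(2 5 5; 2 0 -2)² = 14/429, sgn -1
4πI² = N·(3j₀)²·(3jₘ)² = 700/1521
I = -1·√(0.460224/4π) = -0.19137248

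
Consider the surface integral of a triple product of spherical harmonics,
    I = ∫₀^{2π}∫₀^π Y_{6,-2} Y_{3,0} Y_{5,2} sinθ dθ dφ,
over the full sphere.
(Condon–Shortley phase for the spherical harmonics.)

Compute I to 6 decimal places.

0.058844

m-sum 0 ✓  L=14 even ✓  3≤5≤9 ✓
Π(2lᵢ+1) = 13×7×11 = 1001
triangle coeff Δ(6,3,5) = 1/675675
Σ_t [1,3]: t=1:−1/8640 t=2:+1/2304 t=3:−1/8640 = 7/34560
(3j)²=7/429 [(6 3 5; 0 0 0)], sign=-1
Σ_t [1,3]: t=1:−1/60480 t=2:+1/5760 t=3:−1/8640 = 1/24192
(3j)²=8/3003 [(6 3 5; -2 0 2)], sign=-1
⇒ 4πI² = 56/1287
I = (+1)√(56/1287/(4π)) = 0.05884368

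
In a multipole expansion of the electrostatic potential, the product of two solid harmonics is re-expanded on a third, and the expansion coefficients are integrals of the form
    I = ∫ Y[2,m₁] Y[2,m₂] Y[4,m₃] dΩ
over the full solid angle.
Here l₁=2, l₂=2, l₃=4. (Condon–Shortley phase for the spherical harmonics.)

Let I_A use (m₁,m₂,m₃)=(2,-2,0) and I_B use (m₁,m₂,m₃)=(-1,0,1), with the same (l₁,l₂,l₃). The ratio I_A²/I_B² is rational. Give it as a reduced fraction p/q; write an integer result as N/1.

Shared (l₁,l₂,l₃)=(2,2,4): N and (l;000)² cancel in I_A²/I_B².
A: Δ = 0!·4!·4!/9! = 1/630; Racah Σ t=0..0: t=0:+1/576 = 1/576; ⇒ 3j(2 2 4; 2 -2 0)² = 1/630, sgn +1
B: Δ = 0!·4!·4!/9! = 1/630; Racah Σ t=0..0: t=0:+1/24 = 1/24; ⇒ 3j(2 2 4; -1 0 1)² = 1/21, sgn -1
I_A²/I_B² = (1/630)/(1/21) = 1/30

1/30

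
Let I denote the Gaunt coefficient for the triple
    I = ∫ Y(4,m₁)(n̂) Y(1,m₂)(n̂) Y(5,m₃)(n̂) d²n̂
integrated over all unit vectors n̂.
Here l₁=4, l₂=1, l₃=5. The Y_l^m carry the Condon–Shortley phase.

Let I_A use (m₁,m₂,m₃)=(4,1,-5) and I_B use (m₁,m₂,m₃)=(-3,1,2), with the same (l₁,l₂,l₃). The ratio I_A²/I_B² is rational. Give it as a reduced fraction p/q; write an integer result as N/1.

15/1

Same 4,1,5: normalisation and zero-m 3j drop out of the ratio.
A: Δ: 0! 8! 2! / 11! → 1/495; sum: t=0:+1/80640 = 1/80640; 3j²(4 1 5; 4 1 -5) = Δ·Π!·Σ² = 1/11  (sign +1)
B: Δ: 0! 8! 2! / 11! → 1/495; sum: t=0:+1/10080 = 1/10080; 3j²(4 1 5; -3 1 2) = Δ·Π!·Σ² = 1/165  (sign -1)
I_A²/I_B² = (1/11)/(1/165) = 15/1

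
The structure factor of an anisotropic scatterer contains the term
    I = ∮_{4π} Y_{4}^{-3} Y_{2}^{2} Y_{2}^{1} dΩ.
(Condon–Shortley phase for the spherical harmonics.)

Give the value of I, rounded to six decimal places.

Checks pass: Σm=0; 8 even; l₃=2∈[2,6].
(2·4+1)(2·2+1)(2·2+1) = 225
Δ: 4! 4! 0! / 9! → 1/630
sum: t=2:+1/16 = 1/16
3j²(4 2 2; 0 0 0) = Δ·Π!·Σ² = 2/35  (sign +1)
sum: t=4:+1/144 = 1/144
3j²(4 2 2; -3 2 1) = Δ·Π!·Σ² = 1/18  (sign -1)
combine: 4πI² = 225·2/35·1/18 = 5/7
take √, sign -1: I = -0.23841361

-0.238414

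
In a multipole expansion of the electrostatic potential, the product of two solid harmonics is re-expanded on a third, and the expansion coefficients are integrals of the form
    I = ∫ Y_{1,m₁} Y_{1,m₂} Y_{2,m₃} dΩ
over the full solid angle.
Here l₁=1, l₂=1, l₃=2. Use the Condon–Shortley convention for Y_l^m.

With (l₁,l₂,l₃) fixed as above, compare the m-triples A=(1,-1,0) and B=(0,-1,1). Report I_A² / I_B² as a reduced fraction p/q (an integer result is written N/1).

l's match ⇒ only the (l;m) 3-j factors differ between A and B.
A: triangle coeff Δ(1,1,2) = 1/30; Σ_t [0,0]: t=0:+1/4 = 1/4; (3j)²=1/30 [(1 1 2; 1 -1 0)], sign=+1
B: triangle coeff Δ(1,1,2) = 1/30; Σ_t [0,0]: t=0:+1/2 = 1/2; (3j)²=1/10 [(1 1 2; 0 -1 1)], sign=-1
I_A²/I_B² = (1/30)/(1/10) = 1/3

1/3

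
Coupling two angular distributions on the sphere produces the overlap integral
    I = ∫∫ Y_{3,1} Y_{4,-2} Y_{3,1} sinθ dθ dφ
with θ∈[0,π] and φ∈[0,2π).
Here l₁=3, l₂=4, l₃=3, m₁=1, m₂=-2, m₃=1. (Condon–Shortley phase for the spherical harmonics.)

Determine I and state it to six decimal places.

0.162193

m-sum 0 ✓  L=10 even ✓  1≤3≤7 ✓
Π(2lᵢ+1) = 7×9×7 = 441
triangle coeff Δ(3,4,3) = 1/34650
Σ_t [1,3]: t=1:−1/72 t=2:+1/16 t=3:−1/72 = 5/144
(3j)²=2/77 [(3 4 3; 0 0 0)], sign=-1
Σ_t [0,2]: t=0:+1/192 t=1:−1/36 t=2:+1/192 = -5/288
(3j)²=20/693 [(3 4 3; 1 -2 1)], sign=-1
⇒ 4πI² = 40/121
I = (+1)√(40/121/(4π)) = 0.16219310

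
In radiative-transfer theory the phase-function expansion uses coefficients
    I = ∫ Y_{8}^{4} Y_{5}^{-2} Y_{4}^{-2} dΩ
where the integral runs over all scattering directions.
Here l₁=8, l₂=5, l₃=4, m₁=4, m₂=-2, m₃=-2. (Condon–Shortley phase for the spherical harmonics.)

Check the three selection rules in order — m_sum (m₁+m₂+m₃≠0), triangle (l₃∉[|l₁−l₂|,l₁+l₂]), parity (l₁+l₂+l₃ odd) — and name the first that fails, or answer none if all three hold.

Σmᵢ = 0  ✓
l₃∈[|l₁−l₂|,l₁+l₂]=[3,13], have l₃=4  ✓
Σlᵢ = 17 ⇒ odd  ✗

parity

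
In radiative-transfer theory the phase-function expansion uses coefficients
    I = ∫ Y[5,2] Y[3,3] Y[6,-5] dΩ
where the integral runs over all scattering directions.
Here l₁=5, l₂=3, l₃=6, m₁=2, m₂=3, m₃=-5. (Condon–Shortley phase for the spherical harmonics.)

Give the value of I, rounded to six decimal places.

0.169016

m-sum 0 ✓  L=14 even ✓  2≤6≤8 ✓
Π(2lᵢ+1) = 11×7×13 = 1001
triangle coeff Δ(5,3,6) = 1/675675
Σ_t [0,2]: t=0:+1/8640 t=1:−1/2304 t=2:+1/8640 = -7/34560
(3j)²=7/429 [(5 3 6; 0 0 0)], sign=-1
Σ_t [2,2]: t=2:+1/241920 = 1/241920
(3j)²=2/91 [(5 3 6; 2 3 -5)], sign=-1
⇒ 4πI² = 14/39
I = (+1)√(14/39/(4π)) = 0.16901560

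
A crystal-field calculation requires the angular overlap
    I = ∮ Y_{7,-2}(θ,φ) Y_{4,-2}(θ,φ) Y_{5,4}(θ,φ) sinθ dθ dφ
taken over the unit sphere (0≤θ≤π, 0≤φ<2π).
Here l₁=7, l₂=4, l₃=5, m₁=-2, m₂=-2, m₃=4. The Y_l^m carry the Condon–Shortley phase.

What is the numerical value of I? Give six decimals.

-0.139414

m-sum 0 ✓  L=16 even ✓  3≤5≤11 ✓
Π(2lᵢ+1) = 15×9×11 = 1485
triangle coeff Δ(7,4,5) = 1/6126120
Σ_t [2,4]: t=2:+1/69120 t=3:−1/20736 t=4:+1/69120 = -1/51840
(3j)²=280/21879 [(7 4 5; 0 0 0)], sign=+1
Σ_t [1,2]: t=1:−1/4838400 t=2:+1/483840 = 1/537600
(3j)²=2187/170170 [(7 4 5; -2 -2 4)], sign=-1
⇒ 4πI² = 131220/537251
I = (-1)√(131220/537251/(4π)) = -0.13941403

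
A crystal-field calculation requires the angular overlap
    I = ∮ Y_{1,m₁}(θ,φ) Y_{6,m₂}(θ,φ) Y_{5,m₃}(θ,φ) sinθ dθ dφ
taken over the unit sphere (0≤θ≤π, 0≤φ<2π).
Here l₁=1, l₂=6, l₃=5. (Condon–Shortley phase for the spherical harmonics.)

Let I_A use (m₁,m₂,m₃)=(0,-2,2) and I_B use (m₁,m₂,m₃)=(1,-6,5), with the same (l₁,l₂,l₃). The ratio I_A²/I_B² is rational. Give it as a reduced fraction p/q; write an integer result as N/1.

Same 1,6,5: normalisation and zero-m 3j drop out of the ratio.
A: Δ: 2! 0! 10! / 13! → 1/858; sum: t=1:−1/30240 = -1/30240; 3j²(1 6 5; 0 -2 2) = Δ·Π!·Σ² = 16/429  (sign +1)
B: Δ: 2! 0! 10! / 13! → 1/858; sum: t=0:+1/7257600 = 1/7257600; 3j²(1 6 5; 1 -6 5) = Δ·Π!·Σ² = 1/13  (sign +1)
I_A²/I_B² = (16/429)/(1/13) = 16/33

16/33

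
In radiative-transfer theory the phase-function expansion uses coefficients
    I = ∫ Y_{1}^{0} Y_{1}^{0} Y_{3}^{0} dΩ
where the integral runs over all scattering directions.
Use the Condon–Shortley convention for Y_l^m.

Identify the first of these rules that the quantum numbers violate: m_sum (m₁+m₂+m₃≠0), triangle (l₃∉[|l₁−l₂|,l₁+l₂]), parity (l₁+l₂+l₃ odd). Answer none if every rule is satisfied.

azimuthal sum: 0 + 0 + 0 = 0  ✓
0 ≤ 3 ≤ 2 (triangle on l)  ✗
L = 1 + 1 + 3 = 5 (odd)

triangle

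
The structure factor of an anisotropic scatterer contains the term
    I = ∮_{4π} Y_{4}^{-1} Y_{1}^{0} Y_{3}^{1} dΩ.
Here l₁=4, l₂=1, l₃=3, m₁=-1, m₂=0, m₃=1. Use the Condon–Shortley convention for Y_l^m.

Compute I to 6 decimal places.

Rules hold: Σm=0, L=8 even, 3≤3≤5.
N = 9·3·7 = 189
Δ = 2!·6!·0!/9! = 1/252
Racah Σ t=1..1: t=1:−1/36 = -1/36
⇒ 3j(4 1 3; 0 0 0)² = 4/63, sgn +1
Racah Σ t=1..1: t=1:−1/48 = -1/48
⇒ 3j(4 1 3; -1 0 1)² = 5/84, sgn -1
4πI² = N·(3j₀)²·(3jₘ)² = 5/7
I = -1·√(0.714286/4π) = -0.23841361

-0.238414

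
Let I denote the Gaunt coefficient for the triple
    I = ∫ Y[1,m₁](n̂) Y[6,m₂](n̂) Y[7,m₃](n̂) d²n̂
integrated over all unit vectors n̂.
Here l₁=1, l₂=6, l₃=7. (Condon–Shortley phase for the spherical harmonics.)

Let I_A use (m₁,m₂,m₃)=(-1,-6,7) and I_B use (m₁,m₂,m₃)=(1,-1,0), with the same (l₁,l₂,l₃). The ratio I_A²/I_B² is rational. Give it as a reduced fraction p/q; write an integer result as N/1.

l's match ⇒ only the (l;m) 3-j factors differ between A and B.
A: triangle coeff Δ(1,6,7) = 1/1365; Σ_t [0,0]: t=0:+1/958003200 = 1/958003200; (3j)²=1/15 [(1 6 7; -1 -6 7)], sign=+1
B: triangle coeff Δ(1,6,7) = 1/1365; Σ_t [0,0]: t=0:+1/1209600 = 1/1209600; (3j)²=1/65 [(1 6 7; 1 -1 0)], sign=-1
I_A²/I_B² = (1/15)/(1/65) = 13/3

13/3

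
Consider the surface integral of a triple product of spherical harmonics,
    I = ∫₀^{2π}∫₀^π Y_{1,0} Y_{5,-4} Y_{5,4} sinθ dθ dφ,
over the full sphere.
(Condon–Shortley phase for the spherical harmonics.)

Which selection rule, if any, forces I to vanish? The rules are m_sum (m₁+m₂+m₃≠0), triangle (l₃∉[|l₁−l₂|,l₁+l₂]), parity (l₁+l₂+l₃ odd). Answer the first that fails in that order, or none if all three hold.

m₁+m₂+m₃ = 0 − 4 + 4 = 0  ✓
triangle: |1−5|=4 ≤ l₃=5 ≤ 1+5=6  ✓
parity: l₁+l₂+l₃ = 11 is odd  ✗

parity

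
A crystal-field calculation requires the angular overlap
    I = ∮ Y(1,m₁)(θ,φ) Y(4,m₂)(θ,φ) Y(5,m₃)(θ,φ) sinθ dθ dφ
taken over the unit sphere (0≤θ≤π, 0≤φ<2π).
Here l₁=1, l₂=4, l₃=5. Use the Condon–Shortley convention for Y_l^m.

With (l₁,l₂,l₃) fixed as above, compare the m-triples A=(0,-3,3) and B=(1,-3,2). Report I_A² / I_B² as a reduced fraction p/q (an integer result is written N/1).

16/3

l's match ⇒ only the (l;m) 3-j factors differ between A and B.
A: triangle coeff Δ(1,4,5) = 1/495; Σ_t [0,0]: t=0:+1/5040 = 1/5040; (3j)²=16/495 [(1 4 5; 0 -3 3)], sign=+1
B: triangle coeff Δ(1,4,5) = 1/495; Σ_t [0,0]: t=0:+1/10080 = 1/10080; (3j)²=1/165 [(1 4 5; 1 -3 2)], sign=-1
I_A²/I_B² = (16/495)/(1/165) = 16/3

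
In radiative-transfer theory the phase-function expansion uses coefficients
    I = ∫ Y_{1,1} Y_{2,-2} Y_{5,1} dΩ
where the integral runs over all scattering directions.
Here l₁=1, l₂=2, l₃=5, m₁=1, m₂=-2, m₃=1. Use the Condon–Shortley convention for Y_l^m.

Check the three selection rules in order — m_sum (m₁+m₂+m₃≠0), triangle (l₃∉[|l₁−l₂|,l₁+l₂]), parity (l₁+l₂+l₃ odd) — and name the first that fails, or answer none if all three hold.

m₁+m₂+m₃ = 1 − 2 + 1 = 0  ✓
triangle: |1−2|=1 ≤ l₃=5 ≤ 1+2=3  ✗
parity: l₁+l₂+l₃ = 8 is even

triangle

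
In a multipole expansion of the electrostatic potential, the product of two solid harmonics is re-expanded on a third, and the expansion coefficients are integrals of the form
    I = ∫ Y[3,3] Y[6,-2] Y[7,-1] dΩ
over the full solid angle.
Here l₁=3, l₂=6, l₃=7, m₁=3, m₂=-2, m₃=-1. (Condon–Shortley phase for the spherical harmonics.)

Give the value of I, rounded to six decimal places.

0.147021

m-sum 0 ✓  L=16 even ✓  3≤7≤9 ✓
Π(2lᵢ+1) = 7×13×15 = 1365
triangle coeff Δ(3,6,7) = 1/2042040
Σ_t [0,2]: t=0:+1/207360 t=1:−1/57600 t=2:+1/207360 = -1/129600
(3j)²=168/12155 [(3 6 7; 0 0 0)], sign=+1
Σ_t [0,0]: t=0:+1/829440 = 1/829440
(3j)²=35/2431 [(3 6 7; 3 -2 -1)], sign=+1
⇒ 4πI² = 123480/454597
I = (+1)√(123480/454597/(4π)) = 0.14702124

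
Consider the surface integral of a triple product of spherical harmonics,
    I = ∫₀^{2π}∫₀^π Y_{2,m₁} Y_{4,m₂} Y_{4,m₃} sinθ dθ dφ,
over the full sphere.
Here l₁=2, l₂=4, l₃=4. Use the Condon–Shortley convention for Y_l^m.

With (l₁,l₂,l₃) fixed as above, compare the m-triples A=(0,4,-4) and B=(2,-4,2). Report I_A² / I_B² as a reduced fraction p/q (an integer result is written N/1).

Same 2,4,4: normalisation and zero-m 3j drop out of the ratio.
A: Δ: 2! 2! 6! / 11! → 1/13860; sum: t=2:+1/2880 = 1/2880; 3j²(2 4 4; 0 4 -4) = Δ·Π!·Σ² = 28/495  (sign +1)
B: Δ: 2! 2! 6! / 11! → 1/13860; sum: t=0:+1/2880 = 1/2880; 3j²(2 4 4; 2 -4 2) = Δ·Π!·Σ² = 2/165  (sign +1)
I_A²/I_B² = (28/495)/(2/165) = 14/3

14/3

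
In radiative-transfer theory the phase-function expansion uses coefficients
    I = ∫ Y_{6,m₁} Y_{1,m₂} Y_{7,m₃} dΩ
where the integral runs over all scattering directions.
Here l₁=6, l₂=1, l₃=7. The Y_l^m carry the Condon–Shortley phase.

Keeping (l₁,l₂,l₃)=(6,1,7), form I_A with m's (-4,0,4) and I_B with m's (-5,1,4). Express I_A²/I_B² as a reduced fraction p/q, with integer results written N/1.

11/1

l's match ⇒ only the (l;m) 3-j factors differ between A and B.
A: triangle coeff Δ(6,1,7) = 1/1365; Σ_t [0,0]: t=0:+1/7257600 = 1/7257600; (3j)²=11/455 [(6 1 7; -4 0 4)], sign=-1
B: triangle coeff Δ(6,1,7) = 1/1365; Σ_t [0,0]: t=0:+1/79833600 = 1/79833600; (3j)²=1/455 [(6 1 7; -5 1 4)], sign=-1
I_A²/I_B² = (11/455)/(1/455) = 11/1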